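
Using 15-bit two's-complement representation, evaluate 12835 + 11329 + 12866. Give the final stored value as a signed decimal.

4262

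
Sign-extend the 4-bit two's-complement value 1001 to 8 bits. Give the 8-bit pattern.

11111001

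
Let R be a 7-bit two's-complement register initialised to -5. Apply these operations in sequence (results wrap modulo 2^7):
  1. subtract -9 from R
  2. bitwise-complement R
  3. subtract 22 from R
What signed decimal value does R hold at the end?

-27

Start: R = -5 = 1111011.
R = -5 − (-9) = 4 = 0000100
R = NOT 0000100 = 1111011 = -5
R = -5 − 22 = -27 = 1100101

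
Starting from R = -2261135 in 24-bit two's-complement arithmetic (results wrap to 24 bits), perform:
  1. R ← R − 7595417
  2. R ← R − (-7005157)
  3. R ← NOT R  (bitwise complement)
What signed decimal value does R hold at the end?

2851394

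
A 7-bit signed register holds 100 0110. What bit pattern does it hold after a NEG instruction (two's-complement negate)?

Invert: 0111001. Add 1: 0111010.
Check: 1000110 = -58, 0111010 = 58.

0111010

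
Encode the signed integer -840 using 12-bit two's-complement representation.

|-840| = 840 = 001101001000 in 12 bits.
Invert the bits: 110010110111. Add 1: 110010111000.
Check: 110010111000 reads as 3256 − 4096 = -840.

110010111000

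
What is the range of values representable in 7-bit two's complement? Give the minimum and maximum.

Minimum: −2^6 = -64.
Maximum: 2^6 − 1 = 63.

min = -64, max = 63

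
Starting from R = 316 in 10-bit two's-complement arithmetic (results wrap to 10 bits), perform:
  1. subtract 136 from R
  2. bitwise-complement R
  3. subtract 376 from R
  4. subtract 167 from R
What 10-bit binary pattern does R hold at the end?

0100101100

Start: R = 316 = 0100111100.
R = 316 − 136 = 180 = 0010110100
R = NOT 0010110100 = 1101001011 = -181
R = -181 − 376 = -557; wraps to 467 = 0111010011
R = 467 − 167 = 300 = 0100101100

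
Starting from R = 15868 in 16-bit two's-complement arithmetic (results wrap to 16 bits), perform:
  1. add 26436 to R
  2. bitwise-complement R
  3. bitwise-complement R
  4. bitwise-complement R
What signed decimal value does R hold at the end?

23231

Start: R = 15868 = 0011110111111100.
R = 15868 + 26436 = 42304; wraps to -23232 = 1010010101000000
R = NOT 1010010101000000 = 0101101010111111 = 23231
R = NOT 0101101010111111 = 1010010101000000 = -23232
R = NOT 1010010101000000 = 0101101010111111 = 23231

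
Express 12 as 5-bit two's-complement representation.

12 is non-negative, so write it directly in 5 bits: 01100.

01100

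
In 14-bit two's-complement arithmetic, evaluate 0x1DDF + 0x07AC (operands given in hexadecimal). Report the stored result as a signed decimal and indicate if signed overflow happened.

-6773; overflow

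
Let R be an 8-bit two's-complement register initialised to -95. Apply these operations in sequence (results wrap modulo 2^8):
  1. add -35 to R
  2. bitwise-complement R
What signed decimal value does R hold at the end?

-127

Start: R = -95 = 10100001.
R = -95 + (-35) = -130; wraps to 126 = 01111110
R = NOT 01111110 = 10000001 = -127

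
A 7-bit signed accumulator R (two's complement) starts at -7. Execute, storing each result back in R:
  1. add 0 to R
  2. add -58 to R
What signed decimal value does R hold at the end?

Start: R = -7 = 1111001.
R = -7 + 0 = -7 = 1111001
R = -7 + (-58) = -65; wraps to 63 = 0111111

63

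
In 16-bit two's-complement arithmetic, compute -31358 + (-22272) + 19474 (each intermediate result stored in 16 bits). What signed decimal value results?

31380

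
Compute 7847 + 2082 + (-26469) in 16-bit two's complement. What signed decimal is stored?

-16540

7847 + 2082 = 9929 (0010011011001001)
9929 + (-26469) = -16540 (1011111101100100)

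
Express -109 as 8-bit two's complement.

|-109| = 109 = 01101101 in 8 bits.
Invert the bits: 10010010. Add 1: 10010011.

10010011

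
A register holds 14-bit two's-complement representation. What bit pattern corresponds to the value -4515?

10111001011101

|-4515| = 4515 = 01000110100011 in 14 bits.
Invert the bits: 10111001011100. Add 1: 10111001011101.
Check: 10111001011101 reads as 11869 − 16384 = -4515.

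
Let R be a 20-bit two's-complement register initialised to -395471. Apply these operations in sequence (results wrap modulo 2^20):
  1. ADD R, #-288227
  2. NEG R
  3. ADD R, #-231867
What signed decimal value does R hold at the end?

Start: R = -395471 = 10011111011100110001.
R = -395471 + (-288227) = -683698; wraps to 364878 = 01011001000101001110
R = −(364878) = -364878 = 10100110111010110010
R = -364878 + (-231867) = -596745; wraps to 451831 = 01101110010011110111

451831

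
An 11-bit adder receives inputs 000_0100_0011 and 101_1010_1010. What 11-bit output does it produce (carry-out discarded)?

  00001000011
+ 10110101010
= 10111101101

10111101101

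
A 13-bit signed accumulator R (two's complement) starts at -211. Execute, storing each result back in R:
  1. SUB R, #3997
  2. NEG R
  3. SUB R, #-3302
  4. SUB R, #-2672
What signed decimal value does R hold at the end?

1990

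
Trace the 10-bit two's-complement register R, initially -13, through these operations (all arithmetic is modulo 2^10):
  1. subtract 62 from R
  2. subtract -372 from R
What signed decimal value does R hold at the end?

Start: R = -13 = 1111110011.
R = -13 − 62 = -75 = 1110110101
R = -75 − (-372) = 297 = 0100101001

297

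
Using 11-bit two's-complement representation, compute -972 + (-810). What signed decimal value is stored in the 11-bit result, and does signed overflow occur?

266; overflow

-972 → 10000110100
-810 → 10011010110
  10000110100
+ 10011010110
= 00100001010  (discard carry-out 1)
Result 00100001010: MSB = 0 → value 266.
Both addends are negative but the stored result is non-negative: signed overflow. The true value -972 + (-810) = -1782 lies outside [-1024, 1023].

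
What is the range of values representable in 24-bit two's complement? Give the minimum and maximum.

min = -8388608, max = 8388607

Minimum: −2^23 = -8388608.
Maximum: 2^23 − 1 = 8388607.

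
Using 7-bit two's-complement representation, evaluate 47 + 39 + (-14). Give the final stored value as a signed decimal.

-56

47 + 39 = 86 → wraps to -42 (1010110)
-42 + (-14) = -56 (1001000)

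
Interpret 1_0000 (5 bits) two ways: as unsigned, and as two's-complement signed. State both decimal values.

unsigned = 16, signed = -16

Unsigned: 10000 = 16.
Signed: MSB=1 → 16 − 32 = -16.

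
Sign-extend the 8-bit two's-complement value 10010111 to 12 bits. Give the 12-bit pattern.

MSB of 10010111 is 1; replicate it into the new high bits.
1111|10010111 → 111110010111 (still -105).

111110010111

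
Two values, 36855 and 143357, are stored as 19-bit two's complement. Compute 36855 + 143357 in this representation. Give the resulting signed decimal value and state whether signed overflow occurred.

180212; no overflow

36855 → 0001000111111110111
143357 → 0100010111111111101
  0001000111111110111
+ 0100010111111111101
= 0101011111111110100
Result 0101011111111110100: MSB = 0 → value 180212.
Both addends are non-negative and so is the stored result: no signed overflow.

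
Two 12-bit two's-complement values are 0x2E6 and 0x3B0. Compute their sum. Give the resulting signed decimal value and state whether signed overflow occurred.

0x2E6 = 001011100110 = 742 (signed)
0x3B0 = 001110110000 = 944 (signed)
  001011100110
+ 001110110000
= 011010010110
Result 011010010110: MSB = 0 → value 1686.
Both addends are non-negative and so is the stored result: no signed overflow.

1686; no overflow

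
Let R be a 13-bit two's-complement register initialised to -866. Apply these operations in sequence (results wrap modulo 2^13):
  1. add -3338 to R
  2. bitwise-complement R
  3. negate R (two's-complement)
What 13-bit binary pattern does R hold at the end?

0111110010101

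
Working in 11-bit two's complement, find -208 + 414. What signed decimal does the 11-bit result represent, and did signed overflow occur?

206; no overflow

-208 → 11100110000
414 → 00110011110
  11100110000
+ 00110011110
= 00011001110  (discard carry-out 1)
Result 00011001110: MSB = 0 → value 206.
Addends have opposite signs, so signed overflow cannot occur.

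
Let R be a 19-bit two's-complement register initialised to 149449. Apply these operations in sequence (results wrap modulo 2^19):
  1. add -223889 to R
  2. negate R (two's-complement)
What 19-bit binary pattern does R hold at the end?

0010010001011001000

Start: R = 149449 = 0100100011111001001.
R = 149449 + (-223889) = -74440 = 1101101110100111000
R = −(-74440) = 74440 = 0010010001011001000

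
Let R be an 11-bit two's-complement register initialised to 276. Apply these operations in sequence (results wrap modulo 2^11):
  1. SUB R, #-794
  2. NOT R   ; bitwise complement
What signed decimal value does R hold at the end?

977

Start: R = 276 = 00100010100.
R = 276 − (-794) = 1070; wraps to -978 = 10000101110
R = NOT 10000101110 = 01111010001 = 977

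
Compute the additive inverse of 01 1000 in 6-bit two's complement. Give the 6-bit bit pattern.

Invert: 100111. Add 1: 101000.
Check: 011000 = 24, 101000 = -24.

101000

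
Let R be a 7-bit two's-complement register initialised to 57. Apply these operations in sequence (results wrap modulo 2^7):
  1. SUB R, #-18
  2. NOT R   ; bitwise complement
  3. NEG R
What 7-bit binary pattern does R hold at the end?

Start: R = 57 = 0111001.
R = 57 − (-18) = 75; wraps to -53 = 1001011
R = NOT 1001011 = 0110100 = 52
R = −(52) = -52 = 1001100

1001100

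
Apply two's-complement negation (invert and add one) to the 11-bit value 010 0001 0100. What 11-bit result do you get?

10111101100

Invert: 10111101011. Add 1: 10111101100.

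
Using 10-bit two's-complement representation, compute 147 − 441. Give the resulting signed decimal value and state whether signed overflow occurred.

-294; no overflow

147 → 0010010011
441 → 0110111001
Subtract via negate-and-add: invert 0110111001 + 1 = 1001000111 (i.e. -441).
  0010010011
+ 1001000111
= 1011011010
Result 1011011010: MSB = 1 → 730 − 1024 = -294.
Addends (after negating the subtrahend) have opposite signs, so signed overflow cannot occur.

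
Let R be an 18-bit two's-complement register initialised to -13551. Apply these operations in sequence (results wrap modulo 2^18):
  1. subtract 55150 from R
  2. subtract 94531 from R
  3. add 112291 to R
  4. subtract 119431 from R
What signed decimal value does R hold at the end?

Start: R = -13551 = 111100101100010001.
R = -13551 − 55150 = -68701 = 101111001110100011
R = -68701 − 94531 = -163232; wraps to 98912 = 011000001001100000
R = 98912 + 112291 = 211203; wraps to -50941 = 110011100100000011
R = -50941 − 119431 = -170372; wraps to 91772 = 010110011001111100

91772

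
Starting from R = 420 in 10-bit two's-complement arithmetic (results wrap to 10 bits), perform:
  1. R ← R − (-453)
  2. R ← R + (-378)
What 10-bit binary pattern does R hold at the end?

0111101111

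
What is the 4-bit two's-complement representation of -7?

1001

|-7| = 7 = 0111 in 4 bits.
Invert the bits: 1000. Add 1: 1001.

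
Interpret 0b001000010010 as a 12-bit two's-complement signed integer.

530

MSB is 0, so the value is non-negative: 001000010010 = 530.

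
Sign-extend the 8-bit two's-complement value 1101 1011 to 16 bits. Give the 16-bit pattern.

1111111111011011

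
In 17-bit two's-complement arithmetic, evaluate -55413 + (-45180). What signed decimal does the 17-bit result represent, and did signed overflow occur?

30479; overflow

-55413 → 10010011110001011
-45180 → 10100111110000100
  10010011110001011
+ 10100111110000100
= 00111011100001111  (discard carry-out 1)
Result 00111011100001111: MSB = 0 → value 30479.
Both addends are negative but the stored result is non-negative: signed overflow. The true value -55413 + (-45180) = -100593 lies outside [-65536, 65535].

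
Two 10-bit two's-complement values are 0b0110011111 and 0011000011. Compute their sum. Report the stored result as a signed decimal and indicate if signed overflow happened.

-414; overflow

0b0110011111 → 0110011111 = 415 (signed)
0011000011 = 195 (signed)
  0110011111
+ 0011000011
= 1001100010
Result 1001100010: MSB = 1 → 610 − 1024 = -414.
Both addends are non-negative but the stored result is negative: signed overflow. The true value 415 + 195 = 610 lies outside [-512, 511].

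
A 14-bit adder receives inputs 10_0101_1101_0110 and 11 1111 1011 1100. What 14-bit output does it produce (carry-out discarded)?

  10010111010110
+ 11111110111100
= 10010110010010  (discard carry-out 1)

10010110010010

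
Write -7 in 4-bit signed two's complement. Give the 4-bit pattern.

1001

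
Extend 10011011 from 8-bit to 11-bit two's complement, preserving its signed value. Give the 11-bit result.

11110011011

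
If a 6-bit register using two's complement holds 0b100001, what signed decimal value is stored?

-31

MSB is 1, so the value is negative.
Invert: 011110. Add 1: 011111 = 31. So the value is −31.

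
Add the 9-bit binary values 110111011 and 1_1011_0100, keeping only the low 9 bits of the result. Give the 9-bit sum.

101101111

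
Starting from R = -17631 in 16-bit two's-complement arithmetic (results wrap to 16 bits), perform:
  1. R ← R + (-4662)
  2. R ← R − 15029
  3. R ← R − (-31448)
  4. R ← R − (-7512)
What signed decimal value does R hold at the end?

1638

Start: R = -17631 = 1011101100100001.
R = -17631 + (-4662) = -22293 = 1010100011101011
R = -22293 − 15029 = -37322; wraps to 28214 = 0110111000110110
R = 28214 − (-31448) = 59662; wraps to -5874 = 1110100100001110
R = -5874 − (-7512) = 1638 = 0000011001100110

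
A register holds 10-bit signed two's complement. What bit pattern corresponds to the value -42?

|-42| = 42 = 0000101010 in 10 bits.
Invert the bits: 1111010101. Add 1: 1111010110.
Check: 1111010110 reads as 982 − 1024 = -42.

1111010110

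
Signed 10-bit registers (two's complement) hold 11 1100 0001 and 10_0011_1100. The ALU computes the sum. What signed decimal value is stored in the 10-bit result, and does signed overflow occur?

509; overflow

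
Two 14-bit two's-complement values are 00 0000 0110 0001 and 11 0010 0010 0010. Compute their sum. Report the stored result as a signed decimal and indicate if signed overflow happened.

-3453; no overflow

00 0000 0110 0001 → 00000001100001 = 97 (signed)
11 0010 0010 0010 → 11001000100010 = -3550 (signed)
  00000001100001
+ 11001000100010
= 11001010000011
Result 11001010000011: MSB = 1 → 12931 − 16384 = -3453.
Addends have opposite signs, so signed overflow cannot occur.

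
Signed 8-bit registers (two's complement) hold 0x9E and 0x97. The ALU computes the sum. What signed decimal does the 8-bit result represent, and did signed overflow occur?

53; overflow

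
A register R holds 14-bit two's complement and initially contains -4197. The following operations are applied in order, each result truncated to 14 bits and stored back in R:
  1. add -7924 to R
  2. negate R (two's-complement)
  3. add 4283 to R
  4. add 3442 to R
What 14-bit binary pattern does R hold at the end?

Start: R = -4197 = 10111110011011.
R = -4197 + (-7924) = -12121; wraps to 4263 = 01000010100111
R = −(4263) = -4263 = 10111101011001
R = -4263 + 4283 = 20 = 00000000010100
R = 20 + 3442 = 3462 = 00110110000110

00110110000110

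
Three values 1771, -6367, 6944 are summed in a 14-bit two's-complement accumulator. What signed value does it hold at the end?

2348

1771 + (-6367) = -4596 (10111000001100)
-4596 + 6944 = 2348 (00100100101100)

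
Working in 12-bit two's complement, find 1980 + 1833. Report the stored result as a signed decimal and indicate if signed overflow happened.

-283; overflow

1980 → 011110111100
1833 → 011100101001
  011110111100
+ 011100101001
= 111011100101
Result 111011100101: MSB = 1 → 3813 − 4096 = -283.
Both addends are non-negative but the stored result is negative: signed overflow. The true value 1980 + 1833 = 3813 lies outside [-2048, 2047].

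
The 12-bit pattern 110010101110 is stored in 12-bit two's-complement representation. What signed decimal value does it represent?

-850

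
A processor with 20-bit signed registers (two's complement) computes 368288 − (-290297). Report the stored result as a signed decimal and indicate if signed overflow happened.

-389991; overflow

368288 → 01011001111010100000
-290297 → 10111001001000000111
Subtract via negate-and-add: invert 10111001001000000111 + 1 = 01000110110111111001 (i.e. 290297).
  01011001111010100000
+ 01000110110111111001
= 10100000110010011001
Result 10100000110010011001: MSB = 1 → 658585 − 1048576 = -389991.
Both addends (after negating the subtrahend) are non-negative but the stored result is negative: signed overflow. The true value 368288 − (-290297) = 658585 lies outside [-524288, 524287].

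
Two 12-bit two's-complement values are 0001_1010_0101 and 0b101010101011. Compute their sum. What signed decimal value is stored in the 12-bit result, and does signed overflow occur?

-944; no overflow

0001_1010_0101 → 000110100101 = 421 (signed)
0b101010101011 → 101010101011 = -1365 (signed)
  000110100101
+ 101010101011
= 110001010000
Result 110001010000: MSB = 1 → 3152 − 4096 = -944.
Addends have opposite signs, so signed overflow cannot occur.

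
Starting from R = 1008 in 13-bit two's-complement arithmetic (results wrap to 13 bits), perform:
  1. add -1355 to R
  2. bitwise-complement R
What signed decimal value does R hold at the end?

346

Start: R = 1008 = 0001111110000.
R = 1008 + (-1355) = -347 = 1111010100101
R = NOT 1111010100101 = 0000101011010 = 346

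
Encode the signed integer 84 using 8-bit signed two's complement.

01010100

84 is non-negative, so write it directly in 8 bits: 01010100.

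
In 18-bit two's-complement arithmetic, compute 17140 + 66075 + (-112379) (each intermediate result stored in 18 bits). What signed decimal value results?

17140 + 66075 = 83215 (010100010100001111)
83215 + (-112379) = -29164 (111000111000010100)

-29164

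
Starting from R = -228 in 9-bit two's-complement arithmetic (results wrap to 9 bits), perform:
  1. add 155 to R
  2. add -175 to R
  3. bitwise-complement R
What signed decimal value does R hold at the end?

Start: R = -228 = 100011100.
R = -228 + 155 = -73 = 110110111
R = -73 + (-175) = -248 = 100001000
R = NOT 100001000 = 011110111 = 247

247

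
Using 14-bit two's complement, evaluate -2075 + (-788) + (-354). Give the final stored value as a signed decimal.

-3217

-2075 + (-788) = -2863 (11010011010001)
-2863 + (-354) = -3217 (11001101101111)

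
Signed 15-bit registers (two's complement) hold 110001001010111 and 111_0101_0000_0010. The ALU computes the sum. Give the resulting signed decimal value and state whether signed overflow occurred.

110001001010111 = -7593 (signed)
111_0101_0000_0010 → 111010100000010 = -2814 (signed)
  110001001010111
+ 111010100000010
= 101011101011001  (discard carry-out 1)
Result 101011101011001: MSB = 1 → 22361 − 32768 = -10407.
Both addends are negative and so is the stored result: no signed overflow.

-10407; no overflow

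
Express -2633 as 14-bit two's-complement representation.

|-2633| = 2633 = 00101001001001 in 14 bits.
Invert the bits: 11010110110110. Add 1: 11010110110111.

11010110110111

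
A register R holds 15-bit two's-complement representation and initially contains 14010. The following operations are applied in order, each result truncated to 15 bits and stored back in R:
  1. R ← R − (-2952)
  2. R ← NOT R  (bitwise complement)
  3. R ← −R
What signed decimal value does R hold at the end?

Start: R = 14010 = 011011010111010.
R = 14010 − (-2952) = 16962; wraps to -15806 = 100001001000010
R = NOT 100001001000010 = 011110110111101 = 15805
R = −(15805) = -15805 = 100001001000011

-15805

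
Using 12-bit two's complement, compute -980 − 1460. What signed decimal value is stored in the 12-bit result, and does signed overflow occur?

1656; overflow

-980 → 110000101100
1460 → 010110110100
Subtract via negate-and-add: invert 010110110100 + 1 = 101001001100 (i.e. -1460).
  110000101100
+ 101001001100
= 011001111000  (discard carry-out 1)
Result 011001111000: MSB = 0 → value 1656.
Both addends (after negating the subtrahend) are negative but the stored result is non-negative: signed overflow. The true value -980 − 1460 = -2440 lies outside [-2048, 2047].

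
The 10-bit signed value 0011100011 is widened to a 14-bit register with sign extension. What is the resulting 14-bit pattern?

MSB of 0011100011 is 0; replicate it into the new high bits.
0000|0011100011 → 00000011100011 (still 227).

00000011100011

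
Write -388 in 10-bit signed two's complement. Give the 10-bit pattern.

1001111100

|-388| = 388 = 0110000100 in 10 bits.
Invert the bits: 1001111011. Add 1: 1001111100.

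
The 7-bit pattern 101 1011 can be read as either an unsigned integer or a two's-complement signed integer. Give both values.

Unsigned: 1011011 = 91.
Signed: MSB=1 → 91 − 128 = -37.

unsigned = 91, signed = -37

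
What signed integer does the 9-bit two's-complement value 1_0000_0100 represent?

-252

MSB is 1, so the value is negative.
Unsigned reading: 260. Subtract 2^9 = 512: 260 − 512 = -252.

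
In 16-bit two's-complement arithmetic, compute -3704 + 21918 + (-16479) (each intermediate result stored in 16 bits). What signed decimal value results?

-3704 + 21918 = 18214 (0100011100100110)
18214 + (-16479) = 1735 (0000011011000111)

1735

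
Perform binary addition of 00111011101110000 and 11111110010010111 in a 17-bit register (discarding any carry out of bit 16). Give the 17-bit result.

  00111011101110000
+ 11111110010010111
= 00111010000000111  (discard carry-out 1)

00111010000000111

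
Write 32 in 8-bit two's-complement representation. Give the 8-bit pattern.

00100000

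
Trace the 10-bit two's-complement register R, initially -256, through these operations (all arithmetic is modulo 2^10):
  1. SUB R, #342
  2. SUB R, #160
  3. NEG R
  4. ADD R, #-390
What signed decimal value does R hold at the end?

368

Start: R = -256 = 1100000000.
R = -256 − 342 = -598; wraps to 426 = 0110101010
R = 426 − 160 = 266 = 0100001010
R = −(266) = -266 = 1011110110
R = -266 + (-390) = -656; wraps to 368 = 0101110000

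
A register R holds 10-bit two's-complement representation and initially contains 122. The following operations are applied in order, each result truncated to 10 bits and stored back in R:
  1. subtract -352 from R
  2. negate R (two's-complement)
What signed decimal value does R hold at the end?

Start: R = 122 = 0001111010.
R = 122 − (-352) = 474 = 0111011010
R = −(474) = -474 = 1000100110

-474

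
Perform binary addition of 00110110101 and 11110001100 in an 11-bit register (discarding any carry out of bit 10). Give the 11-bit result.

  00110110101
+ 11110001100
= 00101000001  (discard carry-out 1)

00101000001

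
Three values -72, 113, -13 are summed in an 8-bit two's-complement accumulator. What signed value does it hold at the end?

28

-72 + 113 = 41 (00101001)
41 + (-13) = 28 (00011100)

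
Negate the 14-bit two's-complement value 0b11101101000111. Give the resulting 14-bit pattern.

00010010111001

Invert: 00010010111000. Add 1: 00010010111001.
Check: 11101101000111 = -1209, 00010010111001 = 1209.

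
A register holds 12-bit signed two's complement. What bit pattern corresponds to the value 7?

7 is non-negative, so write it directly in 12 bits: 000000000111.

000000000111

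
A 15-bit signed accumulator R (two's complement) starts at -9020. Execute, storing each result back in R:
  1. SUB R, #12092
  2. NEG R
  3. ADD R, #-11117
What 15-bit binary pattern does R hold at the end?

010011100001011

Start: R = -9020 = 101110011000100.
R = -9020 − 12092 = -21112; wraps to 11656 = 010110110001000
R = −(11656) = -11656 = 101001001111000
R = -11656 + (-11117) = -22773; wraps to 9995 = 010011100001011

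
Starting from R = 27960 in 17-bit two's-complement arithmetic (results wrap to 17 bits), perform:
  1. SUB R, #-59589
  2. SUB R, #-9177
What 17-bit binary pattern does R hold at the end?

Start: R = 27960 = 00110110100111000.
R = 27960 − (-59589) = 87549; wraps to -43523 = 10101010111111101
R = -43523 − (-9177) = -34346 = 10111100111010110

10111100111010110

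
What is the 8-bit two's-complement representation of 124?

01111100

124 is non-negative, so write it directly in 8 bits: 01111100.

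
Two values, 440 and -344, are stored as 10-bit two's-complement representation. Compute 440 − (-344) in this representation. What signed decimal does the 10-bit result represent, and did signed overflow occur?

440 → 0110111000
-344 → 1010101000
Subtract via negate-and-add: invert 1010101000 + 1 = 0101011000 (i.e. 344).
  0110111000
+ 0101011000
= 1100010000
Result 1100010000: MSB = 1 → 784 − 1024 = -240.
Both addends (after negating the subtrahend) are non-negative but the stored result is negative: signed overflow. The true value 440 − (-344) = 784 lies outside [-512, 511].

-240; overflow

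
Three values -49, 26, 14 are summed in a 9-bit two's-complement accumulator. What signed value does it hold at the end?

-49 + 26 = -23 (111101001)
-23 + 14 = -9 (111110111)

-9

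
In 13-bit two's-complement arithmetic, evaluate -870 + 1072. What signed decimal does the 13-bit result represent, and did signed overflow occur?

202; no overflow

-870 → 1110010011010
1072 → 0010000110000
  1110010011010
+ 0010000110000
= 0000011001010  (discard carry-out 1)
Result 0000011001010: MSB = 0 → value 202.
Addends have opposite signs, so signed overflow cannot occur.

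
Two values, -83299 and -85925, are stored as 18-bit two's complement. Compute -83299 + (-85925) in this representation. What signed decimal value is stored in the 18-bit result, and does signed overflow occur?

-83299 → 101011101010011101
-85925 → 101011000001011011
  101011101010011101
+ 101011000001011011
= 010110101011111000  (discard carry-out 1)
Result 010110101011111000: MSB = 0 → value 92920.
Both addends are negative but the stored result is non-negative: signed overflow. The true value -83299 + (-85925) = -169224 lies outside [-131072, 131071].

92920; overflow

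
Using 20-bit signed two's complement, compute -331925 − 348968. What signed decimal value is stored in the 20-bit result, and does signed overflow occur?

367683; overflow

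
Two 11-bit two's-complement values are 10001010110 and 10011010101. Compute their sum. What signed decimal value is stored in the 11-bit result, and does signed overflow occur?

10001010110 = -938 (signed)
10011010101 = -811 (signed)
  10001010110
+ 10011010101
= 00100101011  (discard carry-out 1)
Result 00100101011: MSB = 0 → value 299.
Both addends are negative but the stored result is non-negative: signed overflow. The true value -938 + (-811) = -1749 lies outside [-1024, 1023].

299; overflow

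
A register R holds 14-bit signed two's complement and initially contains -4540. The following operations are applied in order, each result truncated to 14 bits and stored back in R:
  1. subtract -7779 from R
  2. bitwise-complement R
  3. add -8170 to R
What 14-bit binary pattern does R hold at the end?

Start: R = -4540 = 10111001000100.
R = -4540 − (-7779) = 3239 = 00110010100111
R = NOT 00110010100111 = 11001101011000 = -3240
R = -3240 + (-8170) = -11410; wraps to 4974 = 01001101101110

01001101101110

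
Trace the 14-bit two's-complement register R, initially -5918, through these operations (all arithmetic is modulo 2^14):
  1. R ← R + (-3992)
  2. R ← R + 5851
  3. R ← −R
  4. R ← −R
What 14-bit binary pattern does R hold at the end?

Start: R = -5918 = 10100011100010.
R = -5918 + (-3992) = -9910; wraps to 6474 = 01100101001010
R = 6474 + 5851 = 12325; wraps to -4059 = 11000000100101
R = −(-4059) = 4059 = 00111111011011
R = −(4059) = -4059 = 11000000100101

11000000100101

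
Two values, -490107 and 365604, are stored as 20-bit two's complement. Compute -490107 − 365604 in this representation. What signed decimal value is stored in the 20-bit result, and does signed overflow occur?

-490107 → 10001000010110000101
365604 → 01011001010000100100
Subtract via negate-and-add: invert 01011001010000100100 + 1 = 10100110101111011100 (i.e. -365604).
  10001000010110000101
+ 10100110101111011100
= 00101111000101100001  (discard carry-out 1)
Result 00101111000101100001: MSB = 0 → value 192865.
Both addends (after negating the subtrahend) are negative but the stored result is non-negative: signed overflow. The true value -490107 − 365604 = -855711 lies outside [-524288, 524287].

192865; overflow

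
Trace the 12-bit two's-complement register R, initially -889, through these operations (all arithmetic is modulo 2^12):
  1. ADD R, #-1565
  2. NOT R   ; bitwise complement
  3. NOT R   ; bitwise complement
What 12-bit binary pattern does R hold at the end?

011001101010

Start: R = -889 = 110010000111.
R = -889 + (-1565) = -2454; wraps to 1642 = 011001101010
R = NOT 011001101010 = 100110010101 = -1643
R = NOT 100110010101 = 011001101010 = 1642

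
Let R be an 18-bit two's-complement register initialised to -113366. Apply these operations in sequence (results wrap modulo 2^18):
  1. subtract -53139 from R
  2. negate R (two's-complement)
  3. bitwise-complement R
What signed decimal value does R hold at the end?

Start: R = -113366 = 100100010100101010.
R = -113366 − (-53139) = -60227 = 110001010010111101
R = −(-60227) = 60227 = 001110101101000011
R = NOT 001110101101000011 = 110001010010111100 = -60228

-60228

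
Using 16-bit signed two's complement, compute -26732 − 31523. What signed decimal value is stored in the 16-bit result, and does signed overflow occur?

7281; overflow

-26732 → 1001011110010100
31523 → 0111101100100011
Subtract via negate-and-add: invert 0111101100100011 + 1 = 1000010011011101 (i.e. -31523).
  1001011110010100
+ 1000010011011101
= 0001110001110001  (discard carry-out 1)
Result 0001110001110001: MSB = 0 → value 7281.
Both addends (after negating the subtrahend) are negative but the stored result is non-negative: signed overflow. The true value -26732 − 31523 = -58255 lies outside [-32768, 32767].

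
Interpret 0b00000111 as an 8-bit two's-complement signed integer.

7

MSB is 0, so the value is non-negative: 00000111 = 7.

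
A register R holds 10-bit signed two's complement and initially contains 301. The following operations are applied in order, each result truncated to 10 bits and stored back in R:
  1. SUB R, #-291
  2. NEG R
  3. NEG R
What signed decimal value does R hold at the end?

Start: R = 301 = 0100101101.
R = 301 − (-291) = 592; wraps to -432 = 1001010000
R = −(-432) = 432 = 0110110000
R = −(432) = -432 = 1001010000

-432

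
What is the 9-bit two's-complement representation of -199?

|-199| = 199 = 011000111 in 9 bits.
Invert the bits: 100111000. Add 1: 100111001.

100111001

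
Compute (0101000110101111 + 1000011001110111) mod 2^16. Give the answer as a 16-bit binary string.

  0101000110101111
+ 1000011001110111
= 1101100000100110

1101100000100110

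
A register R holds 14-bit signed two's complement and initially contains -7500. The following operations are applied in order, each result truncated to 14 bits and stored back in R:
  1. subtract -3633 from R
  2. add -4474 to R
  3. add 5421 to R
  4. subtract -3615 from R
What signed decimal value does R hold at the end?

695

Start: R = -7500 = 10001010110100.
R = -7500 − (-3633) = -3867 = 11000011100101
R = -3867 + (-4474) = -8341; wraps to 8043 = 01111101101011
R = 8043 + 5421 = 13464; wraps to -2920 = 11010010011000
R = -2920 − (-3615) = 695 = 00001010110111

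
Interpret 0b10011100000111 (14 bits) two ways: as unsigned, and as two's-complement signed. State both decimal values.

unsigned = 9991, signed = -6393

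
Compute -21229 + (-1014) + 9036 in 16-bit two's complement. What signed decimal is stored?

-21229 + (-1014) = -22243 (1010100100011101)
-22243 + 9036 = -13207 (1100110001101001)

-13207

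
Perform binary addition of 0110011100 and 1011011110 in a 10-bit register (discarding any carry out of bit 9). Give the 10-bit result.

  0110011100
+ 1011011110
= 0001111010  (discard carry-out 1)

0001111010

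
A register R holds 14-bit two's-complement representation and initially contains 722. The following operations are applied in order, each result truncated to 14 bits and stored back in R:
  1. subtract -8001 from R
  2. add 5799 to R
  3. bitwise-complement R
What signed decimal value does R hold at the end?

Start: R = 722 = 00001011010010.
R = 722 − (-8001) = 8723; wraps to -7661 = 10001000010011
R = -7661 + 5799 = -1862 = 11100010111010
R = NOT 11100010111010 = 00011101000101 = 1861

1861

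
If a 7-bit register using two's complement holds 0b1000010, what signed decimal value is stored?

-62

MSB is 1, so the value is negative.
Unsigned reading: 66. Subtract 2^7 = 128: 66 − 128 = -62.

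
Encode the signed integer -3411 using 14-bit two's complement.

11001010101101

|-3411| = 3411 = 00110101010011 in 14 bits.
Invert the bits: 11001010101100. Add 1: 11001010101101.
Check: 11001010101101 reads as 12973 − 16384 = -3411.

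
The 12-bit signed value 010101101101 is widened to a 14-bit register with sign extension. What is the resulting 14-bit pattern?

MSB of 010101101101 is 0; replicate it into the new high bits.
00|010101101101 → 00010101101101 (still 1389).

00010101101101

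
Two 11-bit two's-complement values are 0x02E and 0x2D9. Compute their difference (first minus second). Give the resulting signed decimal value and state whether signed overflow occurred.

-683; no overflow

0x02E = 00000101110 = 46 (signed)
0x2D9 = 01011011001 = 729 (signed)
Subtract via negate-and-add: invert 01011011001 + 1 = 10100100111 (i.e. -729).
  00000101110
+ 10100100111
= 10101010101
Result 10101010101: MSB = 1 → 1365 − 2048 = -683.
Addends (after negating the subtrahend) have opposite signs, so signed overflow cannot occur.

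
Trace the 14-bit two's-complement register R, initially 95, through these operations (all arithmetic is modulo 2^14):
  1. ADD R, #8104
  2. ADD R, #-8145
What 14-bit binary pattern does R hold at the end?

Start: R = 95 = 00000001011111.
R = 95 + 8104 = 8199; wraps to -8185 = 10000000000111
R = -8185 + (-8145) = -16330; wraps to 54 = 00000000110110

00000000110110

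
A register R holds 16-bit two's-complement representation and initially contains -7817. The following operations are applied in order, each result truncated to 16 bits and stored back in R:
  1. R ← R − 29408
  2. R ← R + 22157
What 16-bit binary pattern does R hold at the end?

1100010100100100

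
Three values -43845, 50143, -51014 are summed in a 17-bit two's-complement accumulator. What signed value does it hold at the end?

-43845 + 50143 = 6298 (00001100010011010)
6298 + (-51014) = -44716 (10101000101010100)

-44716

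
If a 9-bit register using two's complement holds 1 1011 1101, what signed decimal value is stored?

MSB is 1, so the value is negative.
Invert: 001000010. Add 1: 001000011 = 67. So the value is −67.

-67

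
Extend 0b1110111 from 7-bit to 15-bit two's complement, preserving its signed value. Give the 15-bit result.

MSB of 1110111 is 1; replicate it into the new high bits.
11111111|1110111 → 111111111110111 (still -9).

111111111110111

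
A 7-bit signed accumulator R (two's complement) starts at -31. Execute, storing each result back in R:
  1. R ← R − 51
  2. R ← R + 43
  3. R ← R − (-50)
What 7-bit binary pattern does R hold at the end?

0001011

Start: R = -31 = 1100001.
R = -31 − 51 = -82; wraps to 46 = 0101110
R = 46 + 43 = 89; wraps to -39 = 1011001
R = -39 − (-50) = 11 = 0001011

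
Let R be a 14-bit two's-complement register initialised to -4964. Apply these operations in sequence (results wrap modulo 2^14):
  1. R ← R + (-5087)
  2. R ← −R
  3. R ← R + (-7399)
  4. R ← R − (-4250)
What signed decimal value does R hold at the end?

6902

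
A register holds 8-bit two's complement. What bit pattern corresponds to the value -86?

10101010

|-86| = 86 = 01010110 in 8 bits.
Invert the bits: 10101001. Add 1: 10101010.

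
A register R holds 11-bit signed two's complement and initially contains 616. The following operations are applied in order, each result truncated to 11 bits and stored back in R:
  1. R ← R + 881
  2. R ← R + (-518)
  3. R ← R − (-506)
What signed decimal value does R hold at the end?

-563

Start: R = 616 = 01001101000.
R = 616 + 881 = 1497; wraps to -551 = 10111011001
R = -551 + (-518) = -1069; wraps to 979 = 01111010011
R = 979 − (-506) = 1485; wraps to -563 = 10111001101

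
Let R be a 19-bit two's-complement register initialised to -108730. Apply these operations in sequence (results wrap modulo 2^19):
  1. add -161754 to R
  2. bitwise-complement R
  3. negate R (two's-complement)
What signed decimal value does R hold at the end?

253805

Start: R = -108730 = 1100101011101000110.
R = -108730 + (-161754) = -270484; wraps to 253804 = 0111101111101101100
R = NOT 0111101111101101100 = 1000010000010010011 = -253805
R = −(-253805) = 253805 = 0111101111101101101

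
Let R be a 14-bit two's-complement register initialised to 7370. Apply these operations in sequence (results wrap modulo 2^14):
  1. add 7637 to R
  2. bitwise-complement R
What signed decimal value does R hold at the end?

1376

Start: R = 7370 = 01110011001010.
R = 7370 + 7637 = 15007; wraps to -1377 = 11101010011111
R = NOT 11101010011111 = 00010101100000 = 1376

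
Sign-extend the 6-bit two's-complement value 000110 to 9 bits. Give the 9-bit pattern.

000000110

MSB of 000110 is 0; replicate it into the new high bits.
000|000110 → 000000110 (still 6).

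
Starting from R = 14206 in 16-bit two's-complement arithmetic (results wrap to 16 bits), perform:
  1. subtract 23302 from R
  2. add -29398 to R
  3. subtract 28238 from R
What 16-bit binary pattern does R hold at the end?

1111101101010100

Start: R = 14206 = 0011011101111110.
R = 14206 − 23302 = -9096 = 1101110001111000
R = -9096 + (-29398) = -38494; wraps to 27042 = 0110100110100010
R = 27042 − 28238 = -1196 = 1111101101010100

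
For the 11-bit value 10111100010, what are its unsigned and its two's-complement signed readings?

Unsigned: 10111100010 = 1506.
Signed: MSB=1 → 1506 − 2048 = -542.

unsigned = 1506, signed = -542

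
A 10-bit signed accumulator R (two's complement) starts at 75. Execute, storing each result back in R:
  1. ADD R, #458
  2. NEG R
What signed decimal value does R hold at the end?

Start: R = 75 = 0001001011.
R = 75 + 458 = 533; wraps to -491 = 1000010101
R = −(-491) = 491 = 0111101011

491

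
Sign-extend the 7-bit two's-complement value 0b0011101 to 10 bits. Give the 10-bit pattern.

MSB of 0011101 is 0; replicate it into the new high bits.
000|0011101 → 0000011101 (still 29).

0000011101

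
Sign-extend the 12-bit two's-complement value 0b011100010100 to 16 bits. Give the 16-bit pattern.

MSB of 011100010100 is 0; replicate it into the new high bits.
0000|011100010100 → 0000011100010100 (still 1812).

0000011100010100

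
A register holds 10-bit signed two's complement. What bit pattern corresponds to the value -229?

1100011011

|-229| = 229 = 0011100101 in 10 bits.
Invert the bits: 1100011010. Add 1: 1100011011.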